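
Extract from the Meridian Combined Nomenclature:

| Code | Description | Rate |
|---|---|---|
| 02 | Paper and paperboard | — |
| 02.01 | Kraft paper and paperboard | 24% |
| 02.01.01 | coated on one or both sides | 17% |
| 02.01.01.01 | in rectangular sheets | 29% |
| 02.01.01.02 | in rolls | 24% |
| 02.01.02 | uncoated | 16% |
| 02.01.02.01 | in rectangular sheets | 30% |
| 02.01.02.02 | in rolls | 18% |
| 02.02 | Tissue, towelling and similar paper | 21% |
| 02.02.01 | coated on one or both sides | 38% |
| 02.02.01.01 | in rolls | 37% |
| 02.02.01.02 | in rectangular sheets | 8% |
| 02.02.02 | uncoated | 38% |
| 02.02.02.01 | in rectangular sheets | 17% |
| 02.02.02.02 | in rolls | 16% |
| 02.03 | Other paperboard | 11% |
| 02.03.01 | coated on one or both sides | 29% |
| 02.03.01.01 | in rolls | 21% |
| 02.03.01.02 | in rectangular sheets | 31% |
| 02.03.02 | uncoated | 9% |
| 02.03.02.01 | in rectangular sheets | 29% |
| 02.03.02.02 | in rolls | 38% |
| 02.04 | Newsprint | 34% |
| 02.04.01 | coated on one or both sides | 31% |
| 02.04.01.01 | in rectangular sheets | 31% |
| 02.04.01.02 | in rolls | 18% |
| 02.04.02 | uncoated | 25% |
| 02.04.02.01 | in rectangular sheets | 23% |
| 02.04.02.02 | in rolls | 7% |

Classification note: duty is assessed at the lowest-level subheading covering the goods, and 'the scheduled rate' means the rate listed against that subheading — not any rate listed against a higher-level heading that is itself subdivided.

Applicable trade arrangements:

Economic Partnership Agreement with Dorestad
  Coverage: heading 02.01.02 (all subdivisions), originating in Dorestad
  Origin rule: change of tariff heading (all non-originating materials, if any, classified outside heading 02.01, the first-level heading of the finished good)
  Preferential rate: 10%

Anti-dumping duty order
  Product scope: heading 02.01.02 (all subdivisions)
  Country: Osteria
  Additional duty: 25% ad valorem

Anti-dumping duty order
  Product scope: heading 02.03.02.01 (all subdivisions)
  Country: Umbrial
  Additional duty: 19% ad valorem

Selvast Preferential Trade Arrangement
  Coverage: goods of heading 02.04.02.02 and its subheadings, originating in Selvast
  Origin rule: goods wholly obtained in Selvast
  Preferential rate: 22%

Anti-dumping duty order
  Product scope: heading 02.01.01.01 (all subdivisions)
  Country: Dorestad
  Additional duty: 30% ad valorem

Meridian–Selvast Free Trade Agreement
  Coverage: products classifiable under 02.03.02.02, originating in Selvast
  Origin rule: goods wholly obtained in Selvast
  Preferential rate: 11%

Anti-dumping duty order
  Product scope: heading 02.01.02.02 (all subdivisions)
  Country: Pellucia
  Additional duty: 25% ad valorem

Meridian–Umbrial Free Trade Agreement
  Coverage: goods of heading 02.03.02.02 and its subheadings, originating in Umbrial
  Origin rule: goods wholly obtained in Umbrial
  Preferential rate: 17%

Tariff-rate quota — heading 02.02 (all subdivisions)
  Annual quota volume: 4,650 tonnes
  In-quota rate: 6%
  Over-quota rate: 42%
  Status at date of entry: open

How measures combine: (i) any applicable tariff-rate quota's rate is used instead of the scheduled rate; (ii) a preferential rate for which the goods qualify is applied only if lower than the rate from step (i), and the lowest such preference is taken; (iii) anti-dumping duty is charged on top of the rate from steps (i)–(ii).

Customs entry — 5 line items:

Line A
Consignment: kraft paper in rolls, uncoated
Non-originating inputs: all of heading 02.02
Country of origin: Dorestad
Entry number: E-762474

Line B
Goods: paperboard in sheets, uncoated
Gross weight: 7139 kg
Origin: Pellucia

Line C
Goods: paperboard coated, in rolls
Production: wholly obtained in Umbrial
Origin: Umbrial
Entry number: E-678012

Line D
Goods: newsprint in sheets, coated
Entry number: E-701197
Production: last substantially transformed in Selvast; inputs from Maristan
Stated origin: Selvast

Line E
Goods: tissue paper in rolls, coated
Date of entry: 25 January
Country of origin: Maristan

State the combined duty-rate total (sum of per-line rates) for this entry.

97%

Line A: kraft paper → 02.01; uncoated → 02.01.02; in rolls → 02.01.02.02. Scheduled 18%. Dorestad agreement on 02.01.02: CTH met → 10% available; preferential 10%. → 10%.
Line B: paperboard → 02.03; uncoated → 02.03.02; in sheets → 02.03.02.01. Scheduled 29%. No special measure applies. → 29%.
Line C: paperboard → 02.03; coated → 02.03.01; in rolls → 02.03.01.01. Scheduled 21%. Umbrial agreement on 02.03.02.02: 02.03.01.01 not covered. → 21%.
Line D: newsprint → 02.04; coated → 02.04.01; in sheets → 02.04.01.01. Scheduled 31%. Selvast agreement on 02.04.02.02: 02.04.01.01 not covered; Selvast agreement on 02.03.02.02: 02.04.01.01 not covered. → 31%.
Line E: tissue paper → 02.02; coated → 02.02.01; in rolls → 02.02.01.01. Scheduled 37%. quota on 02.02 open → in-quota 6%. → 6%.
Sum: 10% + 29% + 21% + 31% + 6% = 97%.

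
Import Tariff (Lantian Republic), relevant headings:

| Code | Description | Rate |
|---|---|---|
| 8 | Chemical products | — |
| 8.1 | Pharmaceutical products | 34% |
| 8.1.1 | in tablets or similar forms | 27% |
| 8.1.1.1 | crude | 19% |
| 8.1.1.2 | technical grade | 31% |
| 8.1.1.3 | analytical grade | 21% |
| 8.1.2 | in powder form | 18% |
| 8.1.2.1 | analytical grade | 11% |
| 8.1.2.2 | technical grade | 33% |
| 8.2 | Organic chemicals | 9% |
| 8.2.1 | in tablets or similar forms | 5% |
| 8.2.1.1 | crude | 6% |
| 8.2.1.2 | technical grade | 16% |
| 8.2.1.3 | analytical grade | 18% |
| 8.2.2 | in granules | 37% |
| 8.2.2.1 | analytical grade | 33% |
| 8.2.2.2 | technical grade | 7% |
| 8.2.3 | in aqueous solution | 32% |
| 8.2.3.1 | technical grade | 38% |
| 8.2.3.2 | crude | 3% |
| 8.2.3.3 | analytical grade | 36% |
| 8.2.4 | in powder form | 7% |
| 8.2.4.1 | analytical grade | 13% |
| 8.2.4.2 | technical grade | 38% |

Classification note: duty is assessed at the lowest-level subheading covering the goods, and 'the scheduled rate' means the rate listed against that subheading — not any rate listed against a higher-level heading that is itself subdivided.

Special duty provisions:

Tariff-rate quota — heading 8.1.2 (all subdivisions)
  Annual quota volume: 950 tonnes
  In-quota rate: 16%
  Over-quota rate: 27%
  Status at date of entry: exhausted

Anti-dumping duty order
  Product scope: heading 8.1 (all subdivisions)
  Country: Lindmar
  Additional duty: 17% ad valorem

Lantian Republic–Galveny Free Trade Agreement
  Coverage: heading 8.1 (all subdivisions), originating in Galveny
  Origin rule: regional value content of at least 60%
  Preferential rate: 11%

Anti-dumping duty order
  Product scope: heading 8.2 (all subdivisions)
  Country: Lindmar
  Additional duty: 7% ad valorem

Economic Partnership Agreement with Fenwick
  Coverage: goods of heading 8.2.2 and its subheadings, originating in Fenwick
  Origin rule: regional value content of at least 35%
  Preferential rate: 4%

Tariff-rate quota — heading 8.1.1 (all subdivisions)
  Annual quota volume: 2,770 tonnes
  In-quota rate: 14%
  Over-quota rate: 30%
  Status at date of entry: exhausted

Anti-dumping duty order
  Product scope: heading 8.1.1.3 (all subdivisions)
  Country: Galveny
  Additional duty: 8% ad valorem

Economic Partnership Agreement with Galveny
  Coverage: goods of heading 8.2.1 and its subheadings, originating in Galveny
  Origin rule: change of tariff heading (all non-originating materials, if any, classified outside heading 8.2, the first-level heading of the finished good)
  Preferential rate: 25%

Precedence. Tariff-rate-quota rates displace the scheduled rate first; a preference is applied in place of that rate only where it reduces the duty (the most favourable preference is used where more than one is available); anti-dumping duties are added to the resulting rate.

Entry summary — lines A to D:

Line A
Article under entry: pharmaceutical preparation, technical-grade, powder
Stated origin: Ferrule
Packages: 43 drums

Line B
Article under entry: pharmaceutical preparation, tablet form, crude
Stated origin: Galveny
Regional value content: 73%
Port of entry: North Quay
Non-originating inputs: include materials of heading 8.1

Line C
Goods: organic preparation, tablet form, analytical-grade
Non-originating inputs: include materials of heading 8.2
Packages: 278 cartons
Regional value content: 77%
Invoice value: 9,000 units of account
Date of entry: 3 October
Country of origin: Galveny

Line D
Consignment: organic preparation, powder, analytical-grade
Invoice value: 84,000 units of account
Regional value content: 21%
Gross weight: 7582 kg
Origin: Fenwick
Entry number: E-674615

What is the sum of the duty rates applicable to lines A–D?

Line A: pharmaceutical → 8.1; powder → 8.1.2; technical-grade → 8.1.2.2. Scheduled 33%. quota on 8.1.2 exhausted → over-quota 27%. → 27%.
Line B: pharmaceutical → 8.1; tablet form → 8.1.1; crude → 8.1.1.1. Scheduled 19%. quota on 8.1.1 exhausted → over-quota 30%; Galveny agreement on 8.1: RVC ≥ 60% → 11% available; Galveny agreement on 8.2.1: 8.1.1.1 not covered; preferential 11%. → 11%.
Line C: organic → 8.2; tablet form → 8.2.1; analytical-grade → 8.2.1.3. Scheduled 18%. Galveny agreement on 8.1: 8.2.1.3 not covered; Galveny agreement on 8.2.1: CTH not met. → 18%.
Line D: organic → 8.2; powder → 8.2.4; analytical-grade → 8.2.4.1. Scheduled 13%. Fenwick agreement on 8.2.2: 8.2.4.1 not covered. → 13%.
Sum: 27% + 11% + 18% + 13% = 69%.

69%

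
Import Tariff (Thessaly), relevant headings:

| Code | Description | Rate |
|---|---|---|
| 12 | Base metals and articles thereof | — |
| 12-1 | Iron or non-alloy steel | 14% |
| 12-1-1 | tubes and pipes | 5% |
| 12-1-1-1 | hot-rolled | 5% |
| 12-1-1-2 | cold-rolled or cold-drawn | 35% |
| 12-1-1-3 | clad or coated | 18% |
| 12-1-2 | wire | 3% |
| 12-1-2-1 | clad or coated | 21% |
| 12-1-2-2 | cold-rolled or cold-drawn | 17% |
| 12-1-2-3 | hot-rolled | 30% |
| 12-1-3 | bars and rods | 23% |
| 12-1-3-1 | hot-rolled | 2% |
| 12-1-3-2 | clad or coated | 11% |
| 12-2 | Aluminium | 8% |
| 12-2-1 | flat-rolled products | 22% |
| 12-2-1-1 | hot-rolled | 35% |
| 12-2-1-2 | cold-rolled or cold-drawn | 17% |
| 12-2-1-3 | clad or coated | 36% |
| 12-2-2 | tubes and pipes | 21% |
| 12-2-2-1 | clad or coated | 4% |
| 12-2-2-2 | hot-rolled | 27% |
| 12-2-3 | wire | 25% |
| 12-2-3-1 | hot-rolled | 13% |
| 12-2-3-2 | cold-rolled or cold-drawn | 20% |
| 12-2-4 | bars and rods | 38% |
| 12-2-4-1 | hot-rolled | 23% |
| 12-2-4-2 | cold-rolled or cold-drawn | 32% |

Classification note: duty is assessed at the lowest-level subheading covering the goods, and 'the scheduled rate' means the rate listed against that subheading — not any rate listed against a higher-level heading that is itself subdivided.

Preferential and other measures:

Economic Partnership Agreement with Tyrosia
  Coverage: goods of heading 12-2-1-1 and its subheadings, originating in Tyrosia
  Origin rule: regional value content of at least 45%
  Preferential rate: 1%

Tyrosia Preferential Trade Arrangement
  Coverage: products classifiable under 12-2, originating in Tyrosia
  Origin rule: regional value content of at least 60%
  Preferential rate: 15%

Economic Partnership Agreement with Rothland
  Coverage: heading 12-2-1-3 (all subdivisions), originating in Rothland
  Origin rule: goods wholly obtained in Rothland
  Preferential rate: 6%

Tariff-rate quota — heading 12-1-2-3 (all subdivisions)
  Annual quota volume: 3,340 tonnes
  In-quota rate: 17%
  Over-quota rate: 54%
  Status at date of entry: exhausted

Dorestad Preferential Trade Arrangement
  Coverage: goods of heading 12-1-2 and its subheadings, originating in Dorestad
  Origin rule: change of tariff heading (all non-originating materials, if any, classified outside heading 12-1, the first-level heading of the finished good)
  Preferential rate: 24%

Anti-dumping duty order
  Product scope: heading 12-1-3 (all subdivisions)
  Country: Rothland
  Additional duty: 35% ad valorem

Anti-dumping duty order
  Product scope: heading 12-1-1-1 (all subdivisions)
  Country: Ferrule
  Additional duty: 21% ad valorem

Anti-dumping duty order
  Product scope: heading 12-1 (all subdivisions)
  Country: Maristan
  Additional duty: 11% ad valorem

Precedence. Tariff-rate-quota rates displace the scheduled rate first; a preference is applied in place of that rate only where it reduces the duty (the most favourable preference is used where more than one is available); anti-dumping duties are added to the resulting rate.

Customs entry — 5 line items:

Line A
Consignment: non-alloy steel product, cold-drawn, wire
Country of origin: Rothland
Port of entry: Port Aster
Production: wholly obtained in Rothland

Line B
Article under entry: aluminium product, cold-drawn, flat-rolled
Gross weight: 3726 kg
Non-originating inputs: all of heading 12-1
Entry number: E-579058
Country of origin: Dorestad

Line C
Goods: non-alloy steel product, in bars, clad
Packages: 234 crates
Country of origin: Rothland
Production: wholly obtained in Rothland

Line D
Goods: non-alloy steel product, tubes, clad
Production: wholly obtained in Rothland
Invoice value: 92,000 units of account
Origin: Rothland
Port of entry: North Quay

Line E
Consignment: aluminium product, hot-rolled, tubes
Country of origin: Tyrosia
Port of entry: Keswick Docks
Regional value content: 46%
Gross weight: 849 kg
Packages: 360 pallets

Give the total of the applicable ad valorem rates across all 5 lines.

125%

Line A: non-alloy steel → 12-1; wire → 12-1-2; cold-drawn → 12-1-2-2. Scheduled 17%. Rothland agreement on 12-2-1-3: 12-1-2-2 not covered. → 17%.
Line B: aluminium → 12-2; flat-rolled → 12-2-1; cold-drawn → 12-2-1-2. Scheduled 17%. Dorestad agreement on 12-1-2: 12-2-1-2 not covered. → 17%.
Line C: non-alloy steel → 12-1; in bars → 12-1-3; clad → 12-1-3-2. Scheduled 11%. Rothland agreement on 12-2-1-3: 12-1-3-2 not covered; anti-dumping (Rothland, 12-1-3): +35%; total 11% + 35% = 46%. → 46%.
Line D: non-alloy steel → 12-1; tubes → 12-1-1; clad → 12-1-1-3. Scheduled 18%. Rothland agreement on 12-2-1-3: 12-1-1-3 not covered. → 18%.
Line E: aluminium → 12-2; tubes → 12-2-2; hot-rolled → 12-2-2-2. Scheduled 27%. Tyrosia agreement on 12-2-1-1: 12-2-2-2 not covered; Tyrosia agreement on 12-2: RVC < 60%. → 27%.
Sum: 17% + 17% + 46% + 18% + 27% = 125%.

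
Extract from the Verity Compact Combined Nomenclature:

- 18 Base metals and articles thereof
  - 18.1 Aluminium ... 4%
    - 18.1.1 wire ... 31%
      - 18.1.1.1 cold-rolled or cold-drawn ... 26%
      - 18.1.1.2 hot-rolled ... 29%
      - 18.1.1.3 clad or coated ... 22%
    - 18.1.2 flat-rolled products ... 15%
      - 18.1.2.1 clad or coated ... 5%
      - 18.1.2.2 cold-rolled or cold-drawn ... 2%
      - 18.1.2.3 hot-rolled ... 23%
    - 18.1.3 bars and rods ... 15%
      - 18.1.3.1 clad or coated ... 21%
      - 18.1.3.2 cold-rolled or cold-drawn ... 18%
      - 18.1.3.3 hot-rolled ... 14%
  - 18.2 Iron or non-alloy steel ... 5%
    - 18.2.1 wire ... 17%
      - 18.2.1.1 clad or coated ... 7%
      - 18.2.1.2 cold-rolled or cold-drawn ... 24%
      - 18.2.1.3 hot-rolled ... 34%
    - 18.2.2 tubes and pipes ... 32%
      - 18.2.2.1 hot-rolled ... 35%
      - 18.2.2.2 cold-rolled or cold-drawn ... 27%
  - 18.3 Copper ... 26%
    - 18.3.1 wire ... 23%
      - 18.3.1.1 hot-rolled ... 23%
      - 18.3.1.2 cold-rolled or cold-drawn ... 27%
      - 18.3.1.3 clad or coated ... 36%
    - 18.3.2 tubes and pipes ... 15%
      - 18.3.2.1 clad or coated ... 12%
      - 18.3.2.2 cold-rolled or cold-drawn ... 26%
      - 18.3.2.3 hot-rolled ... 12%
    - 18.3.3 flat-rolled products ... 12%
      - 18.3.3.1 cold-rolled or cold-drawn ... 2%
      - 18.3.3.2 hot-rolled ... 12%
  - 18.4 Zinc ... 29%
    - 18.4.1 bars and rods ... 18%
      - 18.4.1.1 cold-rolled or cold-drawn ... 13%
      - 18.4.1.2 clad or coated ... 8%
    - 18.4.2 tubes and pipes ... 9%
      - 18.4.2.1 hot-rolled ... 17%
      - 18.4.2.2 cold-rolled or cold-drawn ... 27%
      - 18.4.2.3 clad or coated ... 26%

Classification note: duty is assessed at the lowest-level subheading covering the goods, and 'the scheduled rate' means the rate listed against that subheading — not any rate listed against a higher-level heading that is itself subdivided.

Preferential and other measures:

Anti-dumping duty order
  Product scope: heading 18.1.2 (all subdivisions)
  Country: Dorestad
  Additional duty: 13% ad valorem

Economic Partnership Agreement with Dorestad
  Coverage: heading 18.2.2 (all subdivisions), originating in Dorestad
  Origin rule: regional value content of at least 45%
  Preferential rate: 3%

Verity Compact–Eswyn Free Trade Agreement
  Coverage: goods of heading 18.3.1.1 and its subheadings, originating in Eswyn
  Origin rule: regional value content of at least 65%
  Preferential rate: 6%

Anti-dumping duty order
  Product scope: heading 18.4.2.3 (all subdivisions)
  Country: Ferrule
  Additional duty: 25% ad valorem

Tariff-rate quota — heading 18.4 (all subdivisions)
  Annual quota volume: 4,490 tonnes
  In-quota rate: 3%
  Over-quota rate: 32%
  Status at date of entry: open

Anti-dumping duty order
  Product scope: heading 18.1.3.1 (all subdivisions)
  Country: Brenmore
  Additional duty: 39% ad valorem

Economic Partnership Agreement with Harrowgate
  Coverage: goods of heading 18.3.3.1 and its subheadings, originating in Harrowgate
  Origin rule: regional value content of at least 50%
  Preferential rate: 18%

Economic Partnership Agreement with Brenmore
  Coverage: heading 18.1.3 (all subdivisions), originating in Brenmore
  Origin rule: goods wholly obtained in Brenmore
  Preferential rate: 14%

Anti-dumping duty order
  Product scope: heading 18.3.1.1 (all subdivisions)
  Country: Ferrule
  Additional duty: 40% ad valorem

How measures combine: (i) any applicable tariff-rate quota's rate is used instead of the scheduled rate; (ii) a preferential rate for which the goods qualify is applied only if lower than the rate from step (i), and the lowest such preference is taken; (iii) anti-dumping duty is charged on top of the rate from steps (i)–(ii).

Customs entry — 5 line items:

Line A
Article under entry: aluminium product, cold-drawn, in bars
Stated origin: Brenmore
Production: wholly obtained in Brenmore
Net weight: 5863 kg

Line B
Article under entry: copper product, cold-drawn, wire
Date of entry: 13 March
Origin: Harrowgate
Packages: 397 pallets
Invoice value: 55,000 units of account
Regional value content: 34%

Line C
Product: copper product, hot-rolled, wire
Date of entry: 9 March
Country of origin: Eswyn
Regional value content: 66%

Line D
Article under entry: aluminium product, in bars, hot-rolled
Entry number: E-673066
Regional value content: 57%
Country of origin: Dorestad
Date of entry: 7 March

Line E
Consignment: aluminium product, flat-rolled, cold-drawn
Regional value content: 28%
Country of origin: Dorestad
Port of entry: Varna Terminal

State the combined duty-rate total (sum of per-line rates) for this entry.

76%

Line A: aluminium → 18.1; in bars → 18.1.3; cold-drawn → 18.1.3.2. Scheduled 18%. Brenmore agreement on 18.1.3: wholly obtained → 14% available; preferential 14%. → 14%.
Line B: copper → 18.3; wire → 18.3.1; cold-drawn → 18.3.1.2. Scheduled 27%. Harrowgate agreement on 18.3.3.1: 18.3.1.2 not covered. → 27%.
Line C: copper → 18.3; wire → 18.3.1; hot-rolled → 18.3.1.1. Scheduled 23%. Eswyn agreement on 18.3.1.1: RVC ≥ 65% → 6% available; preferential 6%. → 6%.
Line D: aluminium → 18.1; in bars → 18.1.3; hot-rolled → 18.1.3.3. Scheduled 14%. Dorestad agreement on 18.2.2: 18.1.3.3 not covered. → 14%.
Line E: aluminium → 18.1; flat-rolled → 18.1.2; cold-drawn → 18.1.2.2. Scheduled 2%. Dorestad agreement on 18.2.2: 18.1.2.2 not covered; anti-dumping (Dorestad, 18.1.2): +13%; total 2% + 13% = 15%. → 15%.
Sum: 14% + 27% + 6% + 14% + 15% = 76%.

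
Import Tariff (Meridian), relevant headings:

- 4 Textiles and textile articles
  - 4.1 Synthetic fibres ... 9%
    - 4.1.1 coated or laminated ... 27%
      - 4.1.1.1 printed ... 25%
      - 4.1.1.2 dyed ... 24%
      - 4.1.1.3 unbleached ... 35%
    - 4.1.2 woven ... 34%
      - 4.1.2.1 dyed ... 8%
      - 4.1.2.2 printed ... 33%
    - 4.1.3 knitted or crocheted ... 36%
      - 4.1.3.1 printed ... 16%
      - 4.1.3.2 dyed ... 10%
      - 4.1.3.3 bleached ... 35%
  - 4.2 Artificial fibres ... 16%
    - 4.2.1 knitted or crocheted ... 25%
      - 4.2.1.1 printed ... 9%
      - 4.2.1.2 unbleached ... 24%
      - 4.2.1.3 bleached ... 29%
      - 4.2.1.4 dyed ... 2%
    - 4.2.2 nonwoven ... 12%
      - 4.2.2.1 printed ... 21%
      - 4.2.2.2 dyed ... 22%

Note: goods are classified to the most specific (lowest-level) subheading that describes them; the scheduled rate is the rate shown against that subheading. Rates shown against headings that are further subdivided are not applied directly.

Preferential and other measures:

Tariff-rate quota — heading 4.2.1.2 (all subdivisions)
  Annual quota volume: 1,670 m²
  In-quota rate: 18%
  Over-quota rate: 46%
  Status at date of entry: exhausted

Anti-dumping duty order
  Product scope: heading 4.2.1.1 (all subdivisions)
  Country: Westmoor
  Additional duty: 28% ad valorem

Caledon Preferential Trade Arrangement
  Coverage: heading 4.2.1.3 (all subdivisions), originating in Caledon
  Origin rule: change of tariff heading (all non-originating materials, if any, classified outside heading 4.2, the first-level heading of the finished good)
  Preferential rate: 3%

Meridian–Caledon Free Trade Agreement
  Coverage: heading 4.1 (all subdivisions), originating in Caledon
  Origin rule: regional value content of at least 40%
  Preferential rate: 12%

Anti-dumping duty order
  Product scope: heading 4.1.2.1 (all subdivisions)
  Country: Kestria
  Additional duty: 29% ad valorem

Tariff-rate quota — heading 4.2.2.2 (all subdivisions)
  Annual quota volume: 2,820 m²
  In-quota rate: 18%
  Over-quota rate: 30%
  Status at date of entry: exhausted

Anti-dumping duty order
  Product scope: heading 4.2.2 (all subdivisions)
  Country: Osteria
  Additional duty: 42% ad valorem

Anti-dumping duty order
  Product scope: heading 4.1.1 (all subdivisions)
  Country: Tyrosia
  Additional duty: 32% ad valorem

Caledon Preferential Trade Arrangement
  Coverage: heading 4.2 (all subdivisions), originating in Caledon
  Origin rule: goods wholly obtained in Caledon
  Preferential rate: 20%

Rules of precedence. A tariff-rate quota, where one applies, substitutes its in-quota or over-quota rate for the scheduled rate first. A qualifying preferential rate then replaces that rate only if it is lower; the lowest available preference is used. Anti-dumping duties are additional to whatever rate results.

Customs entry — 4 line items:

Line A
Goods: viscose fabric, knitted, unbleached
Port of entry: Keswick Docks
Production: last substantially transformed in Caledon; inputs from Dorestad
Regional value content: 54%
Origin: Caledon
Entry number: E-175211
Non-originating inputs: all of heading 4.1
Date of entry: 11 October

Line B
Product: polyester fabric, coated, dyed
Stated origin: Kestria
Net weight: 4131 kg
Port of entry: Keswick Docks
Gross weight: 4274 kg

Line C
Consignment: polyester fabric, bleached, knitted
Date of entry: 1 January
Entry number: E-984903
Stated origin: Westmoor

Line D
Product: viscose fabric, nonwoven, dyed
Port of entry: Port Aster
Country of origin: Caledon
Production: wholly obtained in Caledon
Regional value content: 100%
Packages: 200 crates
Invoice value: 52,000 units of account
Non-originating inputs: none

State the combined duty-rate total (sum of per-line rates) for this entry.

125%

Line A: viscose → 4.2; knitted → 4.2.1; unbleached → 4.2.1.2. Scheduled 24%. quota on 4.2.1.2 exhausted → over-quota 46%; Caledon agreement on 4.2.1.3: 4.2.1.2 not covered; Caledon agreement on 4.1: 4.2.1.2 not covered; Caledon agreement on 4.2: not wholly obtained. → 46%.
Line B: polyester → 4.1; coated → 4.1.1; dyed → 4.1.1.2. Scheduled 24%. No special measure applies. → 24%.
Line C: polyester → 4.1; knitted → 4.1.3; bleached → 4.1.3.3. Scheduled 35%. No special measure applies. → 35%.
Line D: viscose → 4.2; nonwoven → 4.2.2; dyed → 4.2.2.2. Scheduled 22%. quota on 4.2.2.2 exhausted → over-quota 30%; Caledon agreement on 4.2.1.3: 4.2.2.2 not covered; Caledon agreement on 4.1: 4.2.2.2 not covered; Caledon agreement on 4.2: wholly obtained → 20% available; preferential 20%. → 20%.
Sum: 46% + 24% + 35% + 20% = 125%.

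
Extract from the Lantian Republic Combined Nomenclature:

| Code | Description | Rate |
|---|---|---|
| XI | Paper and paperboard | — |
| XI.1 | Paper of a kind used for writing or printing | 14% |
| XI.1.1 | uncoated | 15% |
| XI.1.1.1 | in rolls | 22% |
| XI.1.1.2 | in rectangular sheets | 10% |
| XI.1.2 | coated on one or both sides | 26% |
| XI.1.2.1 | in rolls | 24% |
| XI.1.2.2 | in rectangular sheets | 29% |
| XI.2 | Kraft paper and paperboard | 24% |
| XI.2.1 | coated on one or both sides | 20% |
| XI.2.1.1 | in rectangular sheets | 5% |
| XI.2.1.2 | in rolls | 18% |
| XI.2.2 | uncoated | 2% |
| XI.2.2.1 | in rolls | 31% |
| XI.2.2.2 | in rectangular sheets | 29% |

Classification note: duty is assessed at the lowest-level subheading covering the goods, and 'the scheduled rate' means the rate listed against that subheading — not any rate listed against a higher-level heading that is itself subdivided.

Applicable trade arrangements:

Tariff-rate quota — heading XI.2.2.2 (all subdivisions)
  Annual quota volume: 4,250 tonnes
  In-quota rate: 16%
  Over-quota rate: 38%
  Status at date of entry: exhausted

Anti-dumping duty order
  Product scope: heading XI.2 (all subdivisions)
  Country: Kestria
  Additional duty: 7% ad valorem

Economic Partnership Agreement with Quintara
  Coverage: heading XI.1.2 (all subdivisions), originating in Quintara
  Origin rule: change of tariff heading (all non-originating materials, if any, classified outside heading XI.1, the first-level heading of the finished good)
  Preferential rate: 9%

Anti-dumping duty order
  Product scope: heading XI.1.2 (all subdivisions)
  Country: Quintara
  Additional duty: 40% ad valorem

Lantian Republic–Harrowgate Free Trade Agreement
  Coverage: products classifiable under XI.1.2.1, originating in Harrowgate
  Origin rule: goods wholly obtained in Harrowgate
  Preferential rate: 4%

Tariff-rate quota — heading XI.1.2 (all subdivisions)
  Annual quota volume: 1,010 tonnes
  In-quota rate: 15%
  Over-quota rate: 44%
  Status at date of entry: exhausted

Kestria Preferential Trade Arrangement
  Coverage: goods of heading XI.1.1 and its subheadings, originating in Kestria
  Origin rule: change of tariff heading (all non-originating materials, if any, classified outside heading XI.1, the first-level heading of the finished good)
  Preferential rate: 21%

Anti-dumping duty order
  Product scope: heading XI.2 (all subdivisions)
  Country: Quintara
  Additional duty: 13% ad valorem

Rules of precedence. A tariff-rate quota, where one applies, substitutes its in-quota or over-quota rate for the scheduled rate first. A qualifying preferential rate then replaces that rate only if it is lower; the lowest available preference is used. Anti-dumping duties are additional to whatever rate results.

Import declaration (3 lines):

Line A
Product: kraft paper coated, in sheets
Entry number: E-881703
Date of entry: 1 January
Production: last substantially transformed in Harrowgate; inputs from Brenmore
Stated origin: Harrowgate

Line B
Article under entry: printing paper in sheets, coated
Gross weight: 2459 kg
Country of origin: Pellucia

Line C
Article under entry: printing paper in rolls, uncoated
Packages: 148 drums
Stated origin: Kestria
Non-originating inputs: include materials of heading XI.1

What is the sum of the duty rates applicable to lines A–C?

Line A: kraft paper → XI.2; coated → XI.2.1; in sheets → XI.2.1.1. Scheduled 5%. Harrowgate agreement on XI.1.2.1: XI.2.1.1 not covered. → 5%.
Line B: printing paper → XI.1; coated → XI.1.2; in sheets → XI.1.2.2. Scheduled 29%. quota on XI.1.2 exhausted → over-quota 44%. → 44%.
Line C: printing paper → XI.1; uncoated → XI.1.1; in rolls → XI.1.1.1. Scheduled 22%. Kestria agreement on XI.1.1: CTH not met. → 22%.
Sum: 5% + 44% + 22% = 71%.

71%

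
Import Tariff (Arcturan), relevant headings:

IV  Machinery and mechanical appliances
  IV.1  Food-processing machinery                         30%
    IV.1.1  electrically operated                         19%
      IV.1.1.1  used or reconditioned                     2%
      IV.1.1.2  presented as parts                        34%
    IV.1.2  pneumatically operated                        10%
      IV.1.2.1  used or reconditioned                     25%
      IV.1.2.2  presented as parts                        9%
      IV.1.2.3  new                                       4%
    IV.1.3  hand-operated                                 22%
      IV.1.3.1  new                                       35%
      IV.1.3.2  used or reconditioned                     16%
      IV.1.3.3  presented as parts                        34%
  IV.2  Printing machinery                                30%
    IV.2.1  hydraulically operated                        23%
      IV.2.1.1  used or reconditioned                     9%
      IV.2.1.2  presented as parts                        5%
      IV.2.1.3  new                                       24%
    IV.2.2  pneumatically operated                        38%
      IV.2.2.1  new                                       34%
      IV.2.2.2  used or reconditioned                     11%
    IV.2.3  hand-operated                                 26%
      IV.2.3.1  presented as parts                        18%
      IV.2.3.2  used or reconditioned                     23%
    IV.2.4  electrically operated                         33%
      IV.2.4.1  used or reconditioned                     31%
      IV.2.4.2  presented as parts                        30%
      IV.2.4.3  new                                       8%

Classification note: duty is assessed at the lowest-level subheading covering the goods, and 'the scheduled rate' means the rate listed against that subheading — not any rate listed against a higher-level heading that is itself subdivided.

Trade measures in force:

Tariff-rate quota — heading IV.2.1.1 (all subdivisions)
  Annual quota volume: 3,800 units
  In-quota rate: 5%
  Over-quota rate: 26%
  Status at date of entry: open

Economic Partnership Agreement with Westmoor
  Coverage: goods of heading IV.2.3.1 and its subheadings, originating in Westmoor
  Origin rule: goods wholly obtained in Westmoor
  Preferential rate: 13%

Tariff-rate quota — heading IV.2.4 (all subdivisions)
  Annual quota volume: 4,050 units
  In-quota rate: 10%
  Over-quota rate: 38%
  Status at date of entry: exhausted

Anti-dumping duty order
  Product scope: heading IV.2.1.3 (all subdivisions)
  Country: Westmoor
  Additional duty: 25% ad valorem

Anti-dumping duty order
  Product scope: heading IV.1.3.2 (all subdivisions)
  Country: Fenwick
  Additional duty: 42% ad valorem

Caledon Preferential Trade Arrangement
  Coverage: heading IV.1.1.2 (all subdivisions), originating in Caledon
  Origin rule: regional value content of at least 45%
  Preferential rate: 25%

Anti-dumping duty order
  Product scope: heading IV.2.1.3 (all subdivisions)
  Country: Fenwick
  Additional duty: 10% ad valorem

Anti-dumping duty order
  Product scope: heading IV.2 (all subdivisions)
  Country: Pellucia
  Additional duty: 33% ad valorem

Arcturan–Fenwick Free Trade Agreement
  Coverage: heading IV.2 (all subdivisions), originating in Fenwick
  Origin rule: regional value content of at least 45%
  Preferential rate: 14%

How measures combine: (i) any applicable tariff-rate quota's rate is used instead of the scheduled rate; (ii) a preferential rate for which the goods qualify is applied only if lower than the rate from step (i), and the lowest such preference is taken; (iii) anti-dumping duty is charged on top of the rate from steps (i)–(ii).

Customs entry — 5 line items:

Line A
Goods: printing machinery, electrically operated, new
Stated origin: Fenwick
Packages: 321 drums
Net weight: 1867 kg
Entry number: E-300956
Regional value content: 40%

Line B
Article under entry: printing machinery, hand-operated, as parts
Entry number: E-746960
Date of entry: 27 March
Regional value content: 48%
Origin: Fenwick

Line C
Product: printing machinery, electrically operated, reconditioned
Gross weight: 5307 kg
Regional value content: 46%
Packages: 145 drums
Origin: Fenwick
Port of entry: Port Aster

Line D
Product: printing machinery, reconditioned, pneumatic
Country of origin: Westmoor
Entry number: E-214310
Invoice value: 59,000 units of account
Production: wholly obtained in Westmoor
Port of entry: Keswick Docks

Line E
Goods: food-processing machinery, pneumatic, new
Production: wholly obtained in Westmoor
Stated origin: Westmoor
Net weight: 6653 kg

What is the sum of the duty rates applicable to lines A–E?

81%

Line A: printing → IV.2; electrically operated → IV.2.4; new → IV.2.4.3. Scheduled 8%. quota on IV.2.4 exhausted → over-quota 38%; Fenwick agreement on IV.2: RVC < 45%. → 38%.
Line B: printing → IV.2; hand-operated → IV.2.3; as parts → IV.2.3.1. Scheduled 18%. Fenwick agreement on IV.2: RVC ≥ 45% → 14% available; preferential 14%. → 14%.
Line C: printing → IV.2; electrically operated → IV.2.4; reconditioned → IV.2.4.1. Scheduled 31%. quota on IV.2.4 exhausted → over-quota 38%; Fenwick agreement on IV.2: RVC ≥ 45% → 14% available; preferential 14%. → 14%.
Line D: printing → IV.2; pneumatic → IV.2.2; reconditioned → IV.2.2.2. Scheduled 11%. Westmoor agreement on IV.2.3.1: IV.2.2.2 not covered. → 11%.
Line E: food-processing → IV.1; pneumatic → IV.1.2; new → IV.1.2.3. Scheduled 4%. Westmoor agreement on IV.2.3.1: IV.1.2.3 not covered. → 4%.
Sum: 38% + 14% + 14% + 11% + 4% = 81%.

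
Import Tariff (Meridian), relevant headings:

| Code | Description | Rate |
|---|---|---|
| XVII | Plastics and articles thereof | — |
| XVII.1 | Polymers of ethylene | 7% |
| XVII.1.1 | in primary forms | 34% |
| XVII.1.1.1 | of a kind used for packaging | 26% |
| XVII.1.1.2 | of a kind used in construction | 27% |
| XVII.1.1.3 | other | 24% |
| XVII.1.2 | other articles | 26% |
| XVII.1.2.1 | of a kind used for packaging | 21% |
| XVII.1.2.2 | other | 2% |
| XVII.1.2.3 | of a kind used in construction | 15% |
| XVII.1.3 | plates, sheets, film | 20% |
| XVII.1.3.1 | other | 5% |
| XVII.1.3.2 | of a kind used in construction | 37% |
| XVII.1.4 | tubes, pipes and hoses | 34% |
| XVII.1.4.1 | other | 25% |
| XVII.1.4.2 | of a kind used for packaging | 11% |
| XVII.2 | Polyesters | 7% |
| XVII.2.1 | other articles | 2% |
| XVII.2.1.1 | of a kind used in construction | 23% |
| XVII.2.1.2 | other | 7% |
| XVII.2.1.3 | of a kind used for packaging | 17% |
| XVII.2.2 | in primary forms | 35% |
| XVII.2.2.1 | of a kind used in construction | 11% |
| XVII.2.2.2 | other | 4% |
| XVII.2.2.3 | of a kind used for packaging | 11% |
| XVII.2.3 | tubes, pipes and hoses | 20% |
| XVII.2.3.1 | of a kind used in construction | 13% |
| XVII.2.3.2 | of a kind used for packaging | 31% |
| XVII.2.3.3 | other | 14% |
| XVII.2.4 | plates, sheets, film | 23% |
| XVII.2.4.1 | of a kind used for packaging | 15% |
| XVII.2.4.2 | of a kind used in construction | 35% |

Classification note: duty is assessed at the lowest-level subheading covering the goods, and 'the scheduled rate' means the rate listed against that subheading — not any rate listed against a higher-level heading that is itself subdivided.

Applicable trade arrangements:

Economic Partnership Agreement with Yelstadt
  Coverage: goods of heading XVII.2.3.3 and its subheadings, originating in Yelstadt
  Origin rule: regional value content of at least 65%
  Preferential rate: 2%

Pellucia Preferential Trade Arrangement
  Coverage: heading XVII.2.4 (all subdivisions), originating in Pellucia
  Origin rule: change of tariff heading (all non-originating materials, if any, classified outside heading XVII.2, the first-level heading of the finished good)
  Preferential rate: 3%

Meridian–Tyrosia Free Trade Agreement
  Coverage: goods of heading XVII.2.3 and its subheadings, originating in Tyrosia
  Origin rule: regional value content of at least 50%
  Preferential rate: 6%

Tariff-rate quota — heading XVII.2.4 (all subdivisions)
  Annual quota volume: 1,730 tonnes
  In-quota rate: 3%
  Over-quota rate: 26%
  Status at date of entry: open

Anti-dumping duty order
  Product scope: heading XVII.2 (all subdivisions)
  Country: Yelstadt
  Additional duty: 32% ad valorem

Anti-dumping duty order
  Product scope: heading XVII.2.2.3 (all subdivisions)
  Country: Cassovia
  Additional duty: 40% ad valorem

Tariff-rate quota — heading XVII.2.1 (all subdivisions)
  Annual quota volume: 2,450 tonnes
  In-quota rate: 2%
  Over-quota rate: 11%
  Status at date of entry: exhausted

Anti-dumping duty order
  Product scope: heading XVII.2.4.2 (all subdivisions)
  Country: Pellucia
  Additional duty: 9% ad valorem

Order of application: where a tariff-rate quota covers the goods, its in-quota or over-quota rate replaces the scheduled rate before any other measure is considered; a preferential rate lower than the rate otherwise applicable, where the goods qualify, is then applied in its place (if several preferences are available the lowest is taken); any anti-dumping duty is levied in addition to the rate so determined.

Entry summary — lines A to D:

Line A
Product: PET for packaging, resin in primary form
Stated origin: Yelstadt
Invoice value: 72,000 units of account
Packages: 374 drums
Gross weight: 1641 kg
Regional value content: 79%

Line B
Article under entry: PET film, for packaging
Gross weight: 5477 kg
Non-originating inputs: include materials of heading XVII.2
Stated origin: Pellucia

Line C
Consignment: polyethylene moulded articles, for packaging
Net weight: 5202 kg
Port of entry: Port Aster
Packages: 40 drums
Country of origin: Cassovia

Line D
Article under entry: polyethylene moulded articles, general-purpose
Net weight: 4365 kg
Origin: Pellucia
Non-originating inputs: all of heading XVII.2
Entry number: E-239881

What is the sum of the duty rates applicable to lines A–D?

69%

Line A: PET → XVII.2; resin in primary form → XVII.2.2; for packaging → XVII.2.2.3. Scheduled 11%. Yelstadt agreement on XVII.2.3.3: XVII.2.2.3 not covered; anti-dumping (Yelstadt, XVII.2): +32%; total 11% + 32% = 43%. → 43%.
Line B: PET → XVII.2; film → XVII.2.4; for packaging → XVII.2.4.1. Scheduled 15%. quota on XVII.2.4 open → in-quota 3%; Pellucia agreement on XVII.2.4: CTH not met. → 3%.
Line C: polyethylene → XVII.1; moulded articles → XVII.1.2; for packaging → XVII.1.2.1. Scheduled 21%. No special measure applies. → 21%.
Line D: polyethylene → XVII.1; moulded articles → XVII.1.2; general-purpose → XVII.1.2.2. Scheduled 2%. Pellucia agreement on XVII.2.4: XVII.1.2.2 not covered. → 2%.
Sum: 43% + 3% + 21% + 2% = 69%.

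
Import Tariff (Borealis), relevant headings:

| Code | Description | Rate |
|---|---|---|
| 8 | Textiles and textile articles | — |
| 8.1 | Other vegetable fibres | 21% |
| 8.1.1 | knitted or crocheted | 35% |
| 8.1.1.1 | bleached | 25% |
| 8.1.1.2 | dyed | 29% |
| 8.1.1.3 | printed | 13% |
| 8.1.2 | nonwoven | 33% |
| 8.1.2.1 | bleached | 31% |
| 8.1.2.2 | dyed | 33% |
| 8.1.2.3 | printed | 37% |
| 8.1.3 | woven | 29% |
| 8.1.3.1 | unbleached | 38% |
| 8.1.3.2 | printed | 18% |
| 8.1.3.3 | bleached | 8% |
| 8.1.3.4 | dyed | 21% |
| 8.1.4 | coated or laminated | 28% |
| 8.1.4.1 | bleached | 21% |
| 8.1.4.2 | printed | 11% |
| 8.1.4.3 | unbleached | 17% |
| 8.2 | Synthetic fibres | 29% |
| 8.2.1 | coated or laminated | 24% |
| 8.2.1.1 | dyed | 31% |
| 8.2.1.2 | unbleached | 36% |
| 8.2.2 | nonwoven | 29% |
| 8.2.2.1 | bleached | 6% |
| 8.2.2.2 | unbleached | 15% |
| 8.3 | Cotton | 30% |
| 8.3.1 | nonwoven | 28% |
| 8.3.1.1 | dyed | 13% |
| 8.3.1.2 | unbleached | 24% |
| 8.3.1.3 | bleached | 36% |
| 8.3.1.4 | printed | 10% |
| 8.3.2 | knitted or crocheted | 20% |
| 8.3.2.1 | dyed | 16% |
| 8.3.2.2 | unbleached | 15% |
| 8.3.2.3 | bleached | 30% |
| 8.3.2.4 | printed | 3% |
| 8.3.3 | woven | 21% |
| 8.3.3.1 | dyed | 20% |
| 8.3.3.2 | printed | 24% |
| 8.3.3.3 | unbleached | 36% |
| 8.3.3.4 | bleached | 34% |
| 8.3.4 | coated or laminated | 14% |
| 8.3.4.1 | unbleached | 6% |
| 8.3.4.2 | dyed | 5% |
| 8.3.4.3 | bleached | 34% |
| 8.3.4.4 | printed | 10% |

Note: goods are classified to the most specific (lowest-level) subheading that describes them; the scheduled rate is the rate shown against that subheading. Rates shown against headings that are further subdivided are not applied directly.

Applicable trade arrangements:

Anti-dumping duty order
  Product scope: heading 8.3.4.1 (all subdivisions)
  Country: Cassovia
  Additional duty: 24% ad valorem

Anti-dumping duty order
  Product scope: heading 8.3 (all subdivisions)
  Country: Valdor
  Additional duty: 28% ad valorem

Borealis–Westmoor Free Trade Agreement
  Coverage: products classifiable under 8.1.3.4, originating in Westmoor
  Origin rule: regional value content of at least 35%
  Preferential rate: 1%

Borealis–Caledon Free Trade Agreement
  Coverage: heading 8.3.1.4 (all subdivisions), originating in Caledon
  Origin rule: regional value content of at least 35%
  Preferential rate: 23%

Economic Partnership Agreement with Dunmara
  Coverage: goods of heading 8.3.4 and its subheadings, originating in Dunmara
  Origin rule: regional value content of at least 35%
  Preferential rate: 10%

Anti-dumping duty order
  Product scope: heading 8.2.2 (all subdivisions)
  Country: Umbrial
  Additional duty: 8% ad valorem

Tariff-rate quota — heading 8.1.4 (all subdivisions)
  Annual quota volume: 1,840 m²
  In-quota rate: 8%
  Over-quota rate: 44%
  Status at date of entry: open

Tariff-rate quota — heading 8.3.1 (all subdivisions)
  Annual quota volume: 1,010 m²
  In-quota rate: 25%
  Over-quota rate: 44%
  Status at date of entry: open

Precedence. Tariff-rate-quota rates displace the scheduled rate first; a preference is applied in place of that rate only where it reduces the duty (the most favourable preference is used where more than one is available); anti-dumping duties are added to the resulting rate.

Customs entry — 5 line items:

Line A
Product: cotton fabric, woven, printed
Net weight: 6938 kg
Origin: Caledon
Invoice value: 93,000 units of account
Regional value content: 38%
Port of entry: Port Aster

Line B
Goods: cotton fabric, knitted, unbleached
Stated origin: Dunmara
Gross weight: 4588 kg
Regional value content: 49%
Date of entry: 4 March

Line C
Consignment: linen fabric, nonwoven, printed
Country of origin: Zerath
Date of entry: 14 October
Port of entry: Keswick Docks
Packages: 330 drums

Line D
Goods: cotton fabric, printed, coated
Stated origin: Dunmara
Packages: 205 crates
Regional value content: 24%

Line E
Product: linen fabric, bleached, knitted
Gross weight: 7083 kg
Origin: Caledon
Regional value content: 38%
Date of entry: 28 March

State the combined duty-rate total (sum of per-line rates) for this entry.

111%

Line A: cotton → 8.3; woven → 8.3.3; printed → 8.3.3.2. Scheduled 24%. Caledon agreement on 8.3.1.4: 8.3.3.2 not covered. → 24%.
Line B: cotton → 8.3; knitted → 8.3.2; unbleached → 8.3.2.2. Scheduled 15%. Dunmara agreement on 8.3.4: 8.3.2.2 not covered. → 15%.
Line C: linen → 8.1; nonwoven → 8.1.2; printed → 8.1.2.3. Scheduled 37%. No special measure applies. → 37%.
Line D: cotton → 8.3; coated → 8.3.4; printed → 8.3.4.4. Scheduled 10%. Dunmara agreement on 8.3.4: RVC < 35%. → 10%.
Line E: linen → 8.1; knitted → 8.1.1; bleached → 8.1.1.1. Scheduled 25%. Caledon agreement on 8.3.1.4: 8.1.1.1 not covered. → 25%.
Sum: 24% + 15% + 37% + 10% + 25% = 111%.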